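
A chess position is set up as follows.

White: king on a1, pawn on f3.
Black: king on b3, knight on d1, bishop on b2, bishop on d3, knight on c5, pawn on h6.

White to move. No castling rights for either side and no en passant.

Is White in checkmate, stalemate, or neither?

checkmate

White to move; white king on a1.
In check: yes, from the black bishop on b2.
King squares — b1: attacked by Bd3; a2: attacked by Kb3; b2: attacked by Nd1.
Legal moves for White: none.
In check with no legal moves → checkmate.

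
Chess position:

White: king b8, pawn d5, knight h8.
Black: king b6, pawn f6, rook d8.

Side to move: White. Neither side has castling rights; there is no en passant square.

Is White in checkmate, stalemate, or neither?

White to move; white king on b8.
In check: yes, from the black rook on d8.
King squares — a7: attacked by Kb6; b7: attacked by Kb6; c7: attacked by Kb6; a8: attacked by Rd8; c8: attacked by Rd8.
Legal moves for White: none.
In check with no legal moves → checkmate.

checkmate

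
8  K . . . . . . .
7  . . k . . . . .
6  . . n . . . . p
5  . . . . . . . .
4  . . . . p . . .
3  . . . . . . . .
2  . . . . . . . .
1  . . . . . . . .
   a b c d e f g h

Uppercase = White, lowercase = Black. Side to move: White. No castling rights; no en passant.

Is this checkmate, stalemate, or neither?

White to move; white king on a8.
In check: no.
King squares — a7: attacked by Nc6; b7: attacked by Kc7; b8: attacked by Nc6.
Legal moves for White: none.
Not in check and no legal moves → stalemate.

stalemate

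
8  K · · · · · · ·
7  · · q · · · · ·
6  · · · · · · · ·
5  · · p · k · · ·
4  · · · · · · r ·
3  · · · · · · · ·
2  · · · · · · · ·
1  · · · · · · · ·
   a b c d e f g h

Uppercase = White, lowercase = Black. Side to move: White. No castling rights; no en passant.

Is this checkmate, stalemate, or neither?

stalemate

White to move; white king on a8.
In check: no.
King squares — a7: attacked by Qc7; b7: attacked by Qc7; b8: attacked by Qc7.
Legal moves for White: none.
Not in check and no legal moves → stalemate.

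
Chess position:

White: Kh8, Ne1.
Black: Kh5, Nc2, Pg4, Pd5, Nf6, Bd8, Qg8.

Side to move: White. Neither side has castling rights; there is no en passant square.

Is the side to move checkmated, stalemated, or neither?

checkmate

White to move; white king on h8.
In check: yes, from the black queen on g8.
King squares — g7: attacked by Qg8; h7: attacked by Nf6; g8: attacked by Nf6.
Legal moves for White: none.
In check with no legal moves → checkmate.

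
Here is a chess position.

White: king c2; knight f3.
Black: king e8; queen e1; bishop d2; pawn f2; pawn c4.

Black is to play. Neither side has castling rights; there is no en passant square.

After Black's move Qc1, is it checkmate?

After Qc1: white king on c2; in check: yes, from the black queen on c1.
King squares — b1: attacked by Qc1; c1: attacked by Bd2; d1: attacked by Qc1; b2: attacked by Qc1; d2: attacked by Qc1; b3: attacked by Pc4; c3: attacked by Qc1; d3: attacked by Pc4.
White has no legal moves → checkmate.

yes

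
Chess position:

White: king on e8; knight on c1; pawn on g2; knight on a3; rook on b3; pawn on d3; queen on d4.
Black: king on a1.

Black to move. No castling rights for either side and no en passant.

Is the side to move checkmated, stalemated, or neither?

Black to move; black king on a1.
In check: yes, from the white queen on d4.
King squares — b1: attacked by Na3; a2: attacked by Nc1; b2: attacked by Rb3.
Legal moves for Black: none.
In check with no legal moves → checkmate.

checkmate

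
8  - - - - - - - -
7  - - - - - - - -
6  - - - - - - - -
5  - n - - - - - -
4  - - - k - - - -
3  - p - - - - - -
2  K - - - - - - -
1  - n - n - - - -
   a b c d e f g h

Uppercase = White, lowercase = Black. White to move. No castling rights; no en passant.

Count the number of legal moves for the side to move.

White to move; king on a2.
In check: yes, from the black pawn on b3.
Legal moves: Kxb3, Kxb1, Ka1.
Count: 3.

3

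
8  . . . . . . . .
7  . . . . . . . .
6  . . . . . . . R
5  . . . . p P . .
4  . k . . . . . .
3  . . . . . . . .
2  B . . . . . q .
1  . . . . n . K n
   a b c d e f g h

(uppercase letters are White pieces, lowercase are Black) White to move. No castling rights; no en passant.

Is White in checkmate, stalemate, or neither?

checkmate

White to move; white king on g1.
In check: yes, from the black queen on g2.
King squares — f1: attacked by Qg2; h1: attacked by Qg2; f2: attacked by Nh1; g2: attacked by Ne1; h2: attacked by Qg2.
Legal moves for White: none.
In check with no legal moves → checkmate.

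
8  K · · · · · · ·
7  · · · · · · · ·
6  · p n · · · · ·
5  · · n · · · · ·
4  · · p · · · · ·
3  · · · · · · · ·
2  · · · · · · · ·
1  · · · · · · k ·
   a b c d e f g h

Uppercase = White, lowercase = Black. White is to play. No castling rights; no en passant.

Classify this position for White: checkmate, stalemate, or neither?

stalemate

White to move; white king on a8.
In check: no.
King squares — a7: attacked by Nc6; b7: attacked by Nc5; b8: attacked by Nc6.
Legal moves for White: none.
Not in check and no legal moves → stalemate.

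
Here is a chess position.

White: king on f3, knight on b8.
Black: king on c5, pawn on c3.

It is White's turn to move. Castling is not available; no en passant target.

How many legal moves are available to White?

11

White to move; king on f3.
In check: no.
Legal moves: Nd7+, Nc6, Na6+, Kg4, Kf4, Ke4, Kg3, Ke3, Kg2, Kf2, Ke2.
Count: 11.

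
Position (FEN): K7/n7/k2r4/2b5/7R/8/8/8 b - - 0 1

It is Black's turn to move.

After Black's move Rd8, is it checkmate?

yes

After Rd8: white king on a8; in check: yes, from the black rook on d8.
King squares — a7: attacked by Bc5; b7: attacked by Ka6; b8: attacked by Rd8.
White has no legal moves → checkmate.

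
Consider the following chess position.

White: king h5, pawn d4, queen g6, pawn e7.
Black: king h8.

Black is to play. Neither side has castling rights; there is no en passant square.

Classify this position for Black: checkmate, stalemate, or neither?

Black to move; black king on h8.
In check: no.
King squares — g7: attacked by Qg6; h7: attacked by Qg6; g8: attacked by Qg6.
Legal moves for Black: none.
Not in check and no legal moves → stalemate.

stalemate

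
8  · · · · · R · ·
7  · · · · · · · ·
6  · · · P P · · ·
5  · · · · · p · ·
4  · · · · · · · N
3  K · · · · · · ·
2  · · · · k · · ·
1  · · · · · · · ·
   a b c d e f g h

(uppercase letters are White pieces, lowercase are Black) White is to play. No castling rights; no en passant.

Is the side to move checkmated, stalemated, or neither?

neither

White to move; white king on a3.
In check: no.
Legal moves for White include: Rh8, Rg8, Re8, Rd8, Rc8, Rb8, Ra8, Rf7, Rf6, Rxf5, Ng6, Nxf5, Nf3, Ng2, Kb4, Ka4, Kb3, Kb2, ... (list truncated; more exist).
White has legal moves and is not in check → neither.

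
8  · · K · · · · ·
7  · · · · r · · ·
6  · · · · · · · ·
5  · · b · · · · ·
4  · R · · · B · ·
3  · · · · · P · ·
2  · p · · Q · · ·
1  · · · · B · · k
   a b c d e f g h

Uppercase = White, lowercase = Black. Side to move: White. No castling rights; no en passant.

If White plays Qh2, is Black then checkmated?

After Qh2: black king on h1; in check: yes, from the white queen on h2.
King squares — g1: attacked by Qh2; g2: attacked by Qh2; h2: attacked by Bf4.
Black has no legal moves → checkmate.

yes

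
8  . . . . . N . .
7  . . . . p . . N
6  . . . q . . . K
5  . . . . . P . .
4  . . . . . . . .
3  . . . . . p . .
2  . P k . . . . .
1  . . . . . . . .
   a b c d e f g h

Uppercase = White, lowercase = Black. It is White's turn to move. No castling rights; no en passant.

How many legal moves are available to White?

White to move; king on h6.
In check: yes, from the black queen on d6.
Legal moves: Kg7, Kh5, Kg5, Ng6, Ne6, Nf6, f6.
Count: 7.

7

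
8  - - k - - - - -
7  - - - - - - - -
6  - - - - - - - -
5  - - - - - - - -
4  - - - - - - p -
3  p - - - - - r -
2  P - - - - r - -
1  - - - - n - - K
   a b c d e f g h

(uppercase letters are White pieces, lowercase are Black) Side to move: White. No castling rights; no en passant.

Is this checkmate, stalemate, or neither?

stalemate

White to move; white king on h1.
In check: no.
King squares — g1: attacked by Rg3; g2: attacked by Ne1; h2: attacked by Rf2.
Legal moves for White: none.
Not in check and no legal moves → stalemate.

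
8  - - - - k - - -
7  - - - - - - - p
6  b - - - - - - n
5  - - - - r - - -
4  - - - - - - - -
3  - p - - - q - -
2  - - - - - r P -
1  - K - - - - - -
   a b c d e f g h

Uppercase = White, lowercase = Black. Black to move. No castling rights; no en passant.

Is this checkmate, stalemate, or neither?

Black to move; black king on e8.
In check: no.
Legal moves for Black include: Kf8, Kd8, Kf7, Ke7, Kd7, Ng8, Nf7, Nf5, Ng4, Bc8, Bb7, Bb5, Bc4, Bd3+, Be2, Bf1, Re7, Re6, ... (list truncated; more exist).
Black has legal moves and is not in check → neither.

neither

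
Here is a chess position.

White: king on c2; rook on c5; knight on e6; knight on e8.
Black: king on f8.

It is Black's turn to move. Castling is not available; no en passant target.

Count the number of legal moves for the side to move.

4

Black to move; king on f8.
In check: yes, from the white knight on e6.
Legal moves: Kg8, Kxe8, Kf7, Ke7.
Count: 4.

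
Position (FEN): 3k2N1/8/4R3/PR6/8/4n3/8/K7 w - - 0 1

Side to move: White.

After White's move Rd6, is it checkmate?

no

After Rd6: black king on d8; in check: yes, from the white rook on d6.
Black has 3 legal replies: Ke8, Kc8, Kc7.
In check but a legal move exists → not checkmate.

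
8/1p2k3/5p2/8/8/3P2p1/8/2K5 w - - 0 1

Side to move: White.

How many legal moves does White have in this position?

White to move; king on c1.
In check: no.
Legal moves: Kd2, Kc2, Kb2, Kd1, Kb1, d4.
Count: 6.

6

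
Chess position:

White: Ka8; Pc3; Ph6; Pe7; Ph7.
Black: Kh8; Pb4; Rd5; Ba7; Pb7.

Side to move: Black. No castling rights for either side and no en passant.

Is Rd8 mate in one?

After Rd8: white king on a8; in check: yes, from the black rook on d8.
White has 6 legal replies: Kxb7, Kxa7, exd8=Q+, exd8=R+, exd8=B, exd8=N.
In check but a legal move exists → not checkmate.

no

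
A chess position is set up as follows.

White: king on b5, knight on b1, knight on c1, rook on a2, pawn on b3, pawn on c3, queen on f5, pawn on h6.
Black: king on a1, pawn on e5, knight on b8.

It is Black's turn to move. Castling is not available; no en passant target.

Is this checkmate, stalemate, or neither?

checkmate

Black to move; black king on a1.
In check: yes, from the white rook on a2.
King squares — b1: attacked by Qf5; a2: attacked by Nc1; b2: attacked by Ra2.
Legal moves for Black: none.
In check with no legal moves → checkmate.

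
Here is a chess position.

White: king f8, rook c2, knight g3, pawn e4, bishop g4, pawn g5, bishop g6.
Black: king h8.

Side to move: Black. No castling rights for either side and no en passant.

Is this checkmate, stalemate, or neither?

stalemate

Black to move; black king on h8.
In check: no.
King squares — g7: attacked by Kf8; h7: attacked by Bg6; g8: attacked by Kf8.
Legal moves for Black: none.
Not in check and no legal moves → stalemate.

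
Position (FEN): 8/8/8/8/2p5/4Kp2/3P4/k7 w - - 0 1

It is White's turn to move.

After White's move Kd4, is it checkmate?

no

After Kd4: black king on a1; in check: no.
Black is not in check, so this cannot be checkmate.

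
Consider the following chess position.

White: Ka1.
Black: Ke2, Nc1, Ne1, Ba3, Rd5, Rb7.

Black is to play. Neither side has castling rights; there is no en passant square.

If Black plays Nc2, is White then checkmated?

yes

After Nc2: white king on a1; in check: yes, from the black knight on c2.
King squares — b1: attacked by Rb7; a2: attacked by Nc1; b2: attacked by Ba3.
White has no legal moves → checkmate.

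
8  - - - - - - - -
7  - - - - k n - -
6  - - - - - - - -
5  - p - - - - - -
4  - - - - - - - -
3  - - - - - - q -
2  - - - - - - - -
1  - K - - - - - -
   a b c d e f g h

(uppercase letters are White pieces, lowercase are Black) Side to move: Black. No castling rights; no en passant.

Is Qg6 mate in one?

no

After Qg6: white king on b1; in check: yes, from the black queen on g6.
White has 4 legal replies: Kb2, Ka2, Kc1, Ka1.
In check but a legal move exists → not checkmate.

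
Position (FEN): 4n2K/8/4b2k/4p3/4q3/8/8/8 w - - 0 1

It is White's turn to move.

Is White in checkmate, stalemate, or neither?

stalemate

White to move; white king on h8.
In check: no.
King squares — g7: attacked by Kh6; h7: attacked by Qe4; g8: attacked by Be6.
Legal moves for White: none.
Not in check and no legal moves → stalemate.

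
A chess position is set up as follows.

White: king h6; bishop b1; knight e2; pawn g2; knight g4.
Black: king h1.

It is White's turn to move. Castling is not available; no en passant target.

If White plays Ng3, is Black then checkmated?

After Ng3: black king on h1; in check: yes, from the white knight on g3.
Black has 2 legal replies: Kxg2, Kg1.
In check but a legal move exists → not checkmate.

no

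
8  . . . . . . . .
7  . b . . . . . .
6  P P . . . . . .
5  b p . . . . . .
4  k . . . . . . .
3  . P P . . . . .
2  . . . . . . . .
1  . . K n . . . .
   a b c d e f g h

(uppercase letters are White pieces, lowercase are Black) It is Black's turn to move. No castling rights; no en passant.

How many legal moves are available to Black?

Black to move; king on a4.
In check: yes, from the white pawn on b3.
Legal moves: Kxb3, Ka3.
Count: 2.

2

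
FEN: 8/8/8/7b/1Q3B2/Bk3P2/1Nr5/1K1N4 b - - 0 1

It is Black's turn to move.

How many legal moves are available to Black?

0

Black to move; king on b3.
In check: yes, from the white queen on b4.
Legal moves: none.
Count: 0.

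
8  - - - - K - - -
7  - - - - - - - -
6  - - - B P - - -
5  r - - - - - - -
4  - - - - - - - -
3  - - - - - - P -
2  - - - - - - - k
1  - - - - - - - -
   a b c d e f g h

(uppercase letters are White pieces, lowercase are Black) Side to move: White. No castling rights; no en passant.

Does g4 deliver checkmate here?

After g4: black king on h2; in check: yes, from the white bishop on d6.
Black has 5 legal replies: Kh3, Kg2, Kh1, Kg1, Re5.
In check but a legal move exists → not checkmate.

no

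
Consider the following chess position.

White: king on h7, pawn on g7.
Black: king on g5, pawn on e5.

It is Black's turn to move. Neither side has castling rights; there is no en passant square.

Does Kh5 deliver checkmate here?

After Kh5: white king on h7; in check: no.
White is not in check, so this cannot be checkmate.

no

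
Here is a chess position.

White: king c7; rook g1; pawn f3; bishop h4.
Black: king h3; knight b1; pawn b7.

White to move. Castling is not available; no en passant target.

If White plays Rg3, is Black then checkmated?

no

After Rg3: black king on h3; in check: yes, from the white rook on g3.
Black has 2 legal replies: Kxh4, Kh2.
In check but a legal move exists → not checkmate.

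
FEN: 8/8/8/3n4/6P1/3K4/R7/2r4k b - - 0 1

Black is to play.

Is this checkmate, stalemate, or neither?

Black to move; black king on h1.
In check: no.
Legal moves for Black include: Ne7, Nc7, Nf6, Nb6, Nf4+, Nb4+, Ne3, Nc3, Kg1, Rc8, Rc7, Rc6, Rc5, Rc4, Rc3+, Rc2, Rg1, Rf1, ... (list truncated; more exist).
Black has legal moves and is not in check → neither.

neither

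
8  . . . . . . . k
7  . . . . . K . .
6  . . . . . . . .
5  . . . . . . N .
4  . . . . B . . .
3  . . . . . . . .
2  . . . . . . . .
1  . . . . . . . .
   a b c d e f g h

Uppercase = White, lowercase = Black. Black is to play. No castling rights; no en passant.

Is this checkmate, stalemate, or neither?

Black to move; black king on h8.
In check: no.
King squares — g7: attacked by Kf7; h7: attacked by Be4; g8: attacked by Kf7.
Legal moves for Black: none.
Not in check and no legal moves → stalemate.

stalemate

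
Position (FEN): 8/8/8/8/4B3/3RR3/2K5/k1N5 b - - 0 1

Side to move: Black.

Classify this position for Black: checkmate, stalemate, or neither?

Black to move; black king on a1.
In check: no.
King squares — b1: attacked by Kc2; a2: attacked by Nc1; b2: attacked by Kc2.
Legal moves for Black: none.
Not in check and no legal moves → stalemate.

stalemate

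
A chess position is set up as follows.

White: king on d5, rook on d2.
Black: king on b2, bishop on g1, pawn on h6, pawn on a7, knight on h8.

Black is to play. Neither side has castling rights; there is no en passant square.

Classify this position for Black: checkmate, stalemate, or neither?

neither

Black to move; black king on b2.
In check: yes, from the white rook on d2.
Legal moves for Black: Kc3, Kb3, Ka3, Kc1, Kb1, Ka1.
Black is in check but has 6 legal moves → neither.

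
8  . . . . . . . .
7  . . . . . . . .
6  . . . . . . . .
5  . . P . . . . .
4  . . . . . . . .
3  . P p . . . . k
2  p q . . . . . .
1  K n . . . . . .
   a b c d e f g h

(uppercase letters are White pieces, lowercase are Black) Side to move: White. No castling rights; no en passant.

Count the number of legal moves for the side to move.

0

White to move; king on a1.
In check: yes, from the black queen on b2.
Legal moves: none.
Count: 0.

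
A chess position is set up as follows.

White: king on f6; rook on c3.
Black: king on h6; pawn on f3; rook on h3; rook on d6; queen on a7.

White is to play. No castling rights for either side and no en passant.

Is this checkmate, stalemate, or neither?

neither

White to move; white king on f6.
In check: yes, from the black rook on d6.
King squares — e5: available; f5: available; g5: attacked by Kh6; e6: attacked by Rd6; g6: attacked by Rd6; e7: attacked by Qa7; f7: attacked by Qa7; g7: attacked by Kh6.
Legal moves for White: Kf5, Ke5.
White is in check but has 2 legal moves → neither.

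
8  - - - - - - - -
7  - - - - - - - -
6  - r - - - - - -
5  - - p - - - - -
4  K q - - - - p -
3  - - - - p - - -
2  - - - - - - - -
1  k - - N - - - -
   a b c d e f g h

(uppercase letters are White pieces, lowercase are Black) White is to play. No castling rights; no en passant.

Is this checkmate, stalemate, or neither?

White to move; white king on a4.
In check: yes, from the black queen on b4.
King squares — a3: attacked by Qb4; b3: attacked by Qb4; b4: attacked by Pc5; a5: attacked by Qb4; b5: attacked by Qb4.
Legal moves for White: none.
In check with no legal moves → checkmate.

checkmate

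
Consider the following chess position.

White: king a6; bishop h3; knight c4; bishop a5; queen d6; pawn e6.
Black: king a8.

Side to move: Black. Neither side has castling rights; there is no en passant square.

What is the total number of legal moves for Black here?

0

Black to move; king on a8.
In check: no.
Legal moves: none.
Count: 0.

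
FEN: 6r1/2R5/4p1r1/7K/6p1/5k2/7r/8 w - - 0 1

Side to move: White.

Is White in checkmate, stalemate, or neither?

checkmate

White to move; white king on h5.
In check: yes, from the black rook on h2.
King squares — g4: attacked by Kf3; h4: attacked by Rh2; g5: attacked by Rg6; g6: attacked by Rg8; h6: attacked by Rh2.
Legal moves for White: none.
In check with no legal moves → checkmate.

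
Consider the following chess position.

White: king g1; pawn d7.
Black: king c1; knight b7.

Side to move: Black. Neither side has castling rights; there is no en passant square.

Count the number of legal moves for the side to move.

Black to move; king on c1.
In check: no.
Legal moves: Nd8, Nd6, Nc5, Na5, Kd2, Kc2, Kb2, Kd1, Kb1.
Count: 9.

9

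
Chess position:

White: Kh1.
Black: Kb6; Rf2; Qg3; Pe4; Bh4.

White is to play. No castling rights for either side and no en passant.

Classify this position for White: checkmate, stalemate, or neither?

stalemate

White to move; white king on h1.
In check: no.
King squares — g1: attacked by Qg3; g2: attacked by Rf2; h2: attacked by Rf2.
Legal moves for White: none.
Not in check and no legal moves → stalemate.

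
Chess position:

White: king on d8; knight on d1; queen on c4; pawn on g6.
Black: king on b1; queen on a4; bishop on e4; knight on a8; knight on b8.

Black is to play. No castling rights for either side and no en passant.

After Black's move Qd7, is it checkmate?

yes

After Qd7: white king on d8; in check: yes, from the black queen on d7.
King squares — c7: attacked by Qd7; d7: attacked by Nb8; e7: attacked by Qd7; c8: attacked by Qd7; e8: attacked by Qd7.
White has no legal moves → checkmate.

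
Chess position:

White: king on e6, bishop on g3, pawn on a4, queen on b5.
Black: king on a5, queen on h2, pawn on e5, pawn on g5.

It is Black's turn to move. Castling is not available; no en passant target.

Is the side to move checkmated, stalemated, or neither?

checkmate

Black to move; black king on a5.
In check: yes, from the white queen on b5.
King squares — a4: attacked by Qb5; b4: attacked by Qb5; b5: attacked by Pa4; a6: attacked by Qb5; b6: attacked by Qb5.
Legal moves for Black: none.
In check with no legal moves → checkmate.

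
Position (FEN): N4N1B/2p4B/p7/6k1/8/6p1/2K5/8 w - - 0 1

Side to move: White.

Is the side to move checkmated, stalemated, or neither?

White to move; white king on c2.
In check: no.
Legal moves for White include: Bg7, Bf6+, Be5, Bd4, Bc3, Bb2, Ba1, Nd7, Ng6, Ne6+, Nxc7, Nb6, Bg8, Bg6, Bf5, Be4, Bd3, Kd3, ... (list truncated; more exist).
White has legal moves and is not in check → neither.

neither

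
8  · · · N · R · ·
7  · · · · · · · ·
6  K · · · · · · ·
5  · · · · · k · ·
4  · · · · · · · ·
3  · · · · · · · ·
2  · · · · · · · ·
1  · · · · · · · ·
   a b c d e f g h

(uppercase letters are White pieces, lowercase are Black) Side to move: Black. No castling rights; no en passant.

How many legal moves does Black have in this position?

Black to move; king on f5.
In check: yes, from the white rook on f8.
Legal moves: Kg6, Kg5, Ke5, Kg4, Ke4.
Count: 5.

5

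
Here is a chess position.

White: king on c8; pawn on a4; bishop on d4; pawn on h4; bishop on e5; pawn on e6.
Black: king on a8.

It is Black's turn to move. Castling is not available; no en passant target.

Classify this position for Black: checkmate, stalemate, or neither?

stalemate

Black to move; black king on a8.
In check: no.
King squares — a7: attacked by Bd4; b7: attacked by Kc8; b8: attacked by Be5.
Legal moves for Black: none.
Not in check and no legal moves → stalemate.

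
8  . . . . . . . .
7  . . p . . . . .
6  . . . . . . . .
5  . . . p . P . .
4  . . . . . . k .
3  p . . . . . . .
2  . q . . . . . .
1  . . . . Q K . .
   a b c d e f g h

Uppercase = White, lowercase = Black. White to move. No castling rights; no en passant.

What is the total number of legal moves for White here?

20

White to move; king on f1.
In check: no.
Legal moves: Kg1, Qe8, Qe7, Qe6, Qe5, Qa5, Qh4+, Qe4+, Qb4+, Qg3+, Qe3, Qc3, Qf2, Qe2+, Qd2, Qd1+, Qc1, Qb1, Qa1, f6.
Count: 20.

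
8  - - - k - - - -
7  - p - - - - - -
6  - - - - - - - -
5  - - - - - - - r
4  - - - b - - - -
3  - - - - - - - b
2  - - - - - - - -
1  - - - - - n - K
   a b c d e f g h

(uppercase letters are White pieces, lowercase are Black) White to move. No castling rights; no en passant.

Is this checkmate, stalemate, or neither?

White to move; white king on h1.
In check: no.
King squares — g1: attacked by Bd4; g2: attacked by Bh3; h2: attacked by Nf1.
Legal moves for White: none.
Not in check and no legal moves → stalemate.

stalemate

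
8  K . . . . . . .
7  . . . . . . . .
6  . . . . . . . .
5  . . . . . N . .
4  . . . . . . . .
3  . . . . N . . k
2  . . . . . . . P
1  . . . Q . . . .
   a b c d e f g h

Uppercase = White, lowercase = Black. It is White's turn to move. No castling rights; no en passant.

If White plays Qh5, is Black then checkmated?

After Qh5: black king on h3; in check: yes, from the white queen on h5.
King squares — g2: attacked by Ne3; h2: attacked by Qh5; g3: attacked by Ph2; g4: attacked by Ne3; h4: attacked by Nf5.
Black has no legal moves → checkmate.

yes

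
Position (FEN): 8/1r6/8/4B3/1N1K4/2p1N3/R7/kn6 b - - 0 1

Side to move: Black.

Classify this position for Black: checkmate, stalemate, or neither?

checkmate

Black to move; black king on a1.
In check: yes, from the white rook on a2.
King squares — b1: own knight; a2: attacked by Nb4; b2: attacked by Ra2.
Legal moves for Black: none.
In check with no legal moves → checkmate.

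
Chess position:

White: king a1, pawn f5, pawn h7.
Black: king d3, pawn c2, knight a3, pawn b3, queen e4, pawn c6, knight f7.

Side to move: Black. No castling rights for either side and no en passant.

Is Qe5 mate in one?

After Qe5: white king on a1; in check: yes, from the black queen on e5.
King squares — b1: attacked by Pc2; a2: attacked by Pb3; b2: attacked by Qe5.
White has no legal moves → checkmate.

yes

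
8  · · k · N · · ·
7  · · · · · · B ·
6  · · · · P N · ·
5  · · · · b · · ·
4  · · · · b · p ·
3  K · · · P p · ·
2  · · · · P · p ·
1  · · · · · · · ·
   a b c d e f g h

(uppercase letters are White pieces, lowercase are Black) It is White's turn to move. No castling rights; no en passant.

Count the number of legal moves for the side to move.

18

White to move; king on a3.
In check: no.
Legal moves: Nc7, Nd6+, Bh8, Bf8, Bh6, Ng8, Nh7, Nd7, Nh5, Nd5, Nxg4, Nxe4, Kb4, Ka4, Kb3, Ka2, exf3, e7.
Count: 18.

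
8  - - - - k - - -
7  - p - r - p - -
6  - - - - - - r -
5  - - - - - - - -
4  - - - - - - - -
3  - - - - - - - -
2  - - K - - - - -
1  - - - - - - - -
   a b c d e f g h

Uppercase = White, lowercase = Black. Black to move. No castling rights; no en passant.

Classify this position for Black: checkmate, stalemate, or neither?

Black to move; black king on e8.
In check: no.
Legal moves for Black include: Kf8, Kd8, Ke7, Rd8, Re7, Rc7+, Rdd6, Rd5, Rd4, Rd3, Rd2+, Rd1, Rg8, Rg7, Rh6, Rf6, Re6, Rgd6, ... (list truncated; more exist).
Black has legal moves and is not in check → neither.

neither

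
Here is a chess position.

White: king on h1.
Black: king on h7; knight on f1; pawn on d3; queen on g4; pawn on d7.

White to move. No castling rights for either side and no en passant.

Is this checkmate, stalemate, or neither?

stalemate

White to move; white king on h1.
In check: no.
King squares — g1: attacked by Qg4; g2: attacked by Qg4; h2: attacked by Nf1.
Legal moves for White: none.
Not in check and no legal moves → stalemate.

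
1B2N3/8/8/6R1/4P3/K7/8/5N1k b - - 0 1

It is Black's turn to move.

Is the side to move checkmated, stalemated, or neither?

Black to move; black king on h1.
In check: no.
King squares — g1: attacked by Rg5; g2: attacked by Rg5; h2: attacked by Nf1.
Legal moves for Black: none.
Not in check and no legal moves → stalemate.

stalemate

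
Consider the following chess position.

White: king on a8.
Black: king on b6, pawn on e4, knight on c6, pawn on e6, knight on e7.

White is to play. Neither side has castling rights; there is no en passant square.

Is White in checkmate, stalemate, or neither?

stalemate

White to move; white king on a8.
In check: no.
King squares — a7: attacked by Kb6; b7: attacked by Kb6; b8: attacked by Nc6.
Legal moves for White: none.
Not in check and no legal moves → stalemate.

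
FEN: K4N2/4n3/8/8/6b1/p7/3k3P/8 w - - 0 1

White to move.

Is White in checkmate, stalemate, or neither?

White to move; white king on a8.
In check: no.
Legal moves for White: Nh7, Nd7, Ng6, Ne6, Kb8, Kb7, Ka7, h3, h4.
White has 9 legal moves and is not in check → neither.

neither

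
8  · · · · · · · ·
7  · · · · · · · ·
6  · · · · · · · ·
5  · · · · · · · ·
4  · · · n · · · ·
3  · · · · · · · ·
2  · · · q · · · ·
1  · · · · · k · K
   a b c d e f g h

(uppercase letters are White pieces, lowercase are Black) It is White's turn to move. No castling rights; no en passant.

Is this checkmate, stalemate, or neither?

White to move; white king on h1.
In check: no.
King squares — g1: attacked by Kf1; g2: attacked by Kf1; h2: attacked by Qd2.
Legal moves for White: none.
Not in check and no legal moves → stalemate.

stalemate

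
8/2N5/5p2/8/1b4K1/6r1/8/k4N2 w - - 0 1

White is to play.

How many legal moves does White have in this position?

6

White to move; king on g4.
In check: yes, from the black rook on g3.
Legal moves: Kh5, Kf5, Kh4, Kf4, Kxg3, Nxg3.
Count: 6.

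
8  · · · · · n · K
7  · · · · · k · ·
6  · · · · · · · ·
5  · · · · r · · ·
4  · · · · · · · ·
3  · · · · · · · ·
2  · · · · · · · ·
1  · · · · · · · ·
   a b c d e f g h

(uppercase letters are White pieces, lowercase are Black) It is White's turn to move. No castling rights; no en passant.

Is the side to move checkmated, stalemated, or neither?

White to move; white king on h8.
In check: no.
King squares — g7: attacked by Kf7; h7: attacked by Nf8; g8: attacked by Kf7.
Legal moves for White: none.
Not in check and no legal moves → stalemate.

stalemate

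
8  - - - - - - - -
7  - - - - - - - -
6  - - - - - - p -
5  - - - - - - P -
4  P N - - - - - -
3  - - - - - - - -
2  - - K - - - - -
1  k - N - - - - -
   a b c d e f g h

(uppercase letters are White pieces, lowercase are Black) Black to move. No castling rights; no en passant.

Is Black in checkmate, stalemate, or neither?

Black to move; black king on a1.
In check: no.
King squares — b1: attacked by Kc2; a2: attacked by Nc1; b2: attacked by Kc2.
Legal moves for Black: none.
Not in check and no legal moves → stalemate.

stalemate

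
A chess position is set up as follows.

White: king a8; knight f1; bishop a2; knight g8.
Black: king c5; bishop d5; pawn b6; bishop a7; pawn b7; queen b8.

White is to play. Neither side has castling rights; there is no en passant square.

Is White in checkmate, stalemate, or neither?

White to move; white king on a8.
In check: yes, from the black queen on b8.
King squares — a7: attacked by Qb8; b7: attacked by Bd5; b8: attacked by Ba7.
Legal moves for White: none.
In check with no legal moves → checkmate.

checkmate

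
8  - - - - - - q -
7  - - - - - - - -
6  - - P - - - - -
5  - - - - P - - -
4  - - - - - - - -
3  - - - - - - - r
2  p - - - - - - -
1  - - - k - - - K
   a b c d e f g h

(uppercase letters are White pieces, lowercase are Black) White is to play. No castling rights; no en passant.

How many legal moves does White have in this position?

0

White to move; king on h1.
In check: yes, from the black rook on h3.
Legal moves: none.
Count: 0.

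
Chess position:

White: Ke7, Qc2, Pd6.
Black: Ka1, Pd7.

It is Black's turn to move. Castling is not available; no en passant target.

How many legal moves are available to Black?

Black to move; king on a1.
In check: no.
Legal moves: none.
Count: 0.

0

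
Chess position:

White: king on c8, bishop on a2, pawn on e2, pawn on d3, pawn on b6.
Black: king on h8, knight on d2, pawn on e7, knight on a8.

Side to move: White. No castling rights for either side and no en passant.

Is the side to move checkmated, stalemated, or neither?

neither

White to move; white king on c8.
In check: no.
Legal moves for White: Kd8, Kb8, Kd7, Kb7, Bg8, Bf7, Be6, Bd5, Bc4, Bb3, Bb1, b7, d4, e3, e4.
White has 15 legal moves and is not in check → neither.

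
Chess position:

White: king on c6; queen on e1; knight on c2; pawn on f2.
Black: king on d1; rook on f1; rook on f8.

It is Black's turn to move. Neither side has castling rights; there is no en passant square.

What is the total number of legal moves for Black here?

2

Black to move; king on d1.
In check: yes, from the white queen on e1.
Legal moves: Kxc2, Rxe1.
Count: 2.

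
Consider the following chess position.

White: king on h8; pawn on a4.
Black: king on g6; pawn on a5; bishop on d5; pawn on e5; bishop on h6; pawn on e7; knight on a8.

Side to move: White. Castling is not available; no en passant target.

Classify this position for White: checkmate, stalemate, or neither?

White to move; white king on h8.
In check: no.
King squares — g7: attacked by Kg6; h7: attacked by Kg6; g8: attacked by Bd5.
Legal moves for White: none.
Not in check and no legal moves → stalemate.

stalemate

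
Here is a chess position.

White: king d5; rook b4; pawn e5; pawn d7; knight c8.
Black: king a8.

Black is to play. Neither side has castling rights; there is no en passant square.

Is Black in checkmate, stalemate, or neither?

stalemate

Black to move; black king on a8.
In check: no.
King squares — a7: attacked by Nc8; b7: attacked by Rb4; b8: attacked by Rb4.
Legal moves for Black: none.
Not in check and no legal moves → stalemate.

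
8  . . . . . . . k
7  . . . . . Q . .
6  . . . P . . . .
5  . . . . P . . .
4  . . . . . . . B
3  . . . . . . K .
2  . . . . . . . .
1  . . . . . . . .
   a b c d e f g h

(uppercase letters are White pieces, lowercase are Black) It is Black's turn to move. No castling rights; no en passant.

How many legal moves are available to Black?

Black to move; king on h8.
In check: no.
Legal moves: none.
Count: 0.

0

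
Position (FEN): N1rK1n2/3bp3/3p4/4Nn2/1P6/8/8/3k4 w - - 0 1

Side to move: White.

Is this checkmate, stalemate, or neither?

White to move; white king on d8.
In check: yes, from the black rook on c8.
King squares — c7: attacked by Rc8; d7: attacked by Nf8; e7: attacked by Nf5; c8: attacked by Bd7; e8: attacked by Bd7.
Legal moves for White: none.
In check with no legal moves → checkmate.

checkmate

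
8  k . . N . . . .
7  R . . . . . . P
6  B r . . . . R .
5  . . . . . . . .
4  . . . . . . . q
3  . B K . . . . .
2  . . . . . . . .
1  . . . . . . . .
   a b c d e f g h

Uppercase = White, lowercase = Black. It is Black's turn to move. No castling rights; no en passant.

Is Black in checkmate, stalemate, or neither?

Black to move; black king on a8.
In check: yes, from the white rook on a7.
King squares — a7: available; b7: attacked by Ba6; b8: available.
Legal moves for Black: Kb8, Kxa7.
Black is in check but has 2 legal moves → neither.

neither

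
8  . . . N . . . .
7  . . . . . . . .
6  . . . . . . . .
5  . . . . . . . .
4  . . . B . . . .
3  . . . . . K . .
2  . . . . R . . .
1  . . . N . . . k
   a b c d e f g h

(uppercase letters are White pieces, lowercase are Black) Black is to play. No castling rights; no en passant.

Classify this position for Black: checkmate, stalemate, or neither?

stalemate

Black to move; black king on h1.
In check: no.
King squares — g1: attacked by Bd4; g2: attacked by Re2; h2: attacked by Re2.
Legal moves for Black: none.
Not in check and no legal moves → stalemate.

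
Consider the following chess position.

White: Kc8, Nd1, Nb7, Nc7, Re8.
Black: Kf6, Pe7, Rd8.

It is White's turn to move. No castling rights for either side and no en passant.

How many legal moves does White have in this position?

White to move; king on c8.
In check: yes, from the black rook on d8.
Legal moves: Kxd8, Rxd8, Nxd8.
Count: 3.

3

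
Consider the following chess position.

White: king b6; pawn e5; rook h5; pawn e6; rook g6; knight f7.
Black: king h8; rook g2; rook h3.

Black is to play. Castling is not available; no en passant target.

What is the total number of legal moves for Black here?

0

Black to move; king on h8.
In check: yes, from the white rook on h5 and the white knight on f7.
Legal moves: none.
Count: 0.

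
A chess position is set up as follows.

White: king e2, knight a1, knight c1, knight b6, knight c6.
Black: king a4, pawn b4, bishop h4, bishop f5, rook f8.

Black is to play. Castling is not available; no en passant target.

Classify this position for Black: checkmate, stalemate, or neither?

Black to move; black king on a4.
In check: yes, from the white knight on b6.
King squares — a3: available; b3: attacked by Na1; b4: own pawn; a5: attacked by Nc6; b5: available.
Legal moves for Black: Kb5, Ka3.
Black is in check but has 2 legal moves → neither.

neither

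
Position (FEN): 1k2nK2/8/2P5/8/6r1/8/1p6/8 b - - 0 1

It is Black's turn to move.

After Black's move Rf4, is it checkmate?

After Rf4: white king on f8; in check: yes, from the black rook on f4.
White has 3 legal replies: Kg8, Kxe8, Ke7.
In check but a legal move exists → not checkmate.

no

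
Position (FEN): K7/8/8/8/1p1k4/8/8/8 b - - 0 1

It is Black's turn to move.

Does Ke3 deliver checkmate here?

After Ke3: white king on a8; in check: no.
White is not in check, so this cannot be checkmate.

no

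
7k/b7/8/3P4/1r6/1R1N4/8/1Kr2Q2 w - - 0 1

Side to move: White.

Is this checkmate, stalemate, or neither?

White to move; white king on b1.
In check: yes, from the black rook on c1.
King squares — a1: attacked by Rc1; c1: available; a2: available; b2: available; c2: attacked by Rc1.
Legal moves for White: Kb2, Ka2, Kxc1, Nxc1, Qxc1.
White is in check but has 5 legal moves → neither.

neither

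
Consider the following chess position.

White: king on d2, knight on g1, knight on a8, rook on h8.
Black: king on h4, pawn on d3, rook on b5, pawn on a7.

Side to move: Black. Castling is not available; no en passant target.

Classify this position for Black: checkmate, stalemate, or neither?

Black to move; black king on h4.
In check: yes, from the white rook on h8.
King squares — g3: available; h3: attacked by Ng1; g4: available; g5: available; h5: attacked by Rh8.
Legal moves for Black: Kg5, Kg4, Kg3, Rh5.
Black is in check but has 4 legal moves → neither.

neither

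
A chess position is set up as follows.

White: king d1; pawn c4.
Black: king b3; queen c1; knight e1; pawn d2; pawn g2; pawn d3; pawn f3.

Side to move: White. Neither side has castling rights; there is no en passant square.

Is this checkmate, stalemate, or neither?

checkmate

White to move; white king on d1.
In check: yes, from the black queen on c1.
King squares — c1: attacked by Pd2; e1: attacked by Qc1; c2: attacked by Qc1; d2: attacked by Qc1; e2: attacked by Pd3.
Legal moves for White: none.
In check with no legal moves → checkmate.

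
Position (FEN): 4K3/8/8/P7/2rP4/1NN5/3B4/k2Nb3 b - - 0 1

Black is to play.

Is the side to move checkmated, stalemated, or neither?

checkmate

Black to move; black king on a1.
In check: yes, from the white knight on b3.
King squares — b1: attacked by Nc3; a2: attacked by Nc3; b2: attacked by Nd1.
Legal moves for Black: none.
In check with no legal moves → checkmate.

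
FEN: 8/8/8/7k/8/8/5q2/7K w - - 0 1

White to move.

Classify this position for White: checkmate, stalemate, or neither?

stalemate

White to move; white king on h1.
In check: no.
King squares — g1: attacked by Qf2; g2: attacked by Qf2; h2: attacked by Qf2.
Legal moves for White: none.
Not in check and no legal moves → stalemate.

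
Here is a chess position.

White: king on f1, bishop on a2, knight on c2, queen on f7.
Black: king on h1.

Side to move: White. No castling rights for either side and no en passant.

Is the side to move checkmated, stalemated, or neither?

neither

White to move; white king on f1.
In check: no.
Legal moves for White include: Qg8, Qf8, Qe8, Qh7#, Qg7, Qe7, Qd7, Qc7, Qb7+, Qa7, Qg6, Qf6, Qe6, Qh5#, Qf5, Qd5+, Qf4, Qc4, ... (list truncated; more exist).
White has legal moves and is not in check → neither.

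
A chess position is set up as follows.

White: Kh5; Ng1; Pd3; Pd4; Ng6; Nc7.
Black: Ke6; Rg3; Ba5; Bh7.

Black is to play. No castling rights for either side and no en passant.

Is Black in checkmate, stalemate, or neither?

neither

Black to move; black king on e6.
In check: yes, from the white knight on c7.
Legal moves for Black: Kf7, Kd7, Kf6, Kd6, Kf5, Bxc7.
Black is in check but has 6 legal moves → neither.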